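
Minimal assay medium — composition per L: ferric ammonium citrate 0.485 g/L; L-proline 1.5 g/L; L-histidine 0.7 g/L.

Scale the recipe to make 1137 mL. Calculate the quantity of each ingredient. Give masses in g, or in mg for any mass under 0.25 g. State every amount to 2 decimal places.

ferric ammonium citrate 0.55 g; L-proline 1.71 g; L-histidine 0.80 g

Scale factor relative to 1 L: 1.137.
ferric ammonium citrate: 0.485 g/L × 1.137 L = 0.55 g
L-proline: 1.5 g/L × 1.137 L = 1.71 g
L-histidine: 0.7 g/L × 1.137 L = 0.80 g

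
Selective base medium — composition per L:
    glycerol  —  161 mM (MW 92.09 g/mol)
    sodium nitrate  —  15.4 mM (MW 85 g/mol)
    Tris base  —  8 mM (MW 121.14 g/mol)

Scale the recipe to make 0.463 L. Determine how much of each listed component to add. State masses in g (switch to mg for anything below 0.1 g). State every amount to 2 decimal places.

Scale factor relative to 1 L: 0.463.
glycerol: 161 mmol/L × 92.09 g/mol × 0.463 L ÷ 1000 = 6.86 g
sodium nitrate: 15.4 mmol/L × 85 g/mol × 0.463 L ÷ 1000 = 0.61 g
Tris base: 8 mmol/L × 121.14 g/mol × 0.463 L ÷ 1000 = 0.45 g

glycerol 6.86 g; sodium nitrate 0.61 g; Tris base 0.45 g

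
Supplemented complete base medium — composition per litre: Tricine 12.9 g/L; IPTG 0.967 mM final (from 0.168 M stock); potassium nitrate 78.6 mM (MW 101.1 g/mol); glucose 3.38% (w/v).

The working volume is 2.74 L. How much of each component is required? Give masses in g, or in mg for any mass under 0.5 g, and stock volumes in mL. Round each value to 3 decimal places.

Scale factor relative to 1 L: 2.74.
Tricine: 12.9 g/L × 2.74 L = 35.346 g
IPTG: dilute stock: 0.967 mM × 2740 mL ÷ 168 mM = 15.771 mL
potassium nitrate: 78.6 mmol/L × 101.1 g/mol × 2.74 L ÷ 1000 = 21.773 g
glucose: 3.38 g per 100 mL × 2740 mL ÷ 100 = 92.612 g

Tricine 35.346 g; IPTG 15.771 mL; potassium nitrate 21.773 g; glucose 92.612 g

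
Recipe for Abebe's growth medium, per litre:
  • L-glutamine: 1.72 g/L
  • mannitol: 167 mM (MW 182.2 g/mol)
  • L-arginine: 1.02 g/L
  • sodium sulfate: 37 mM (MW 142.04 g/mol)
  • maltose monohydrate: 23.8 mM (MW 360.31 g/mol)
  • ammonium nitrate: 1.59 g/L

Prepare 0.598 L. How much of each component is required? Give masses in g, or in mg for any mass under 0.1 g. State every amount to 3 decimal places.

Scale factor relative to 1 L: 0.598.
L-glutamine: 1.72 g/L × 0.598 L = 1.029 g
mannitol: 167 mmol/L × 182.2 g/mol × 0.598 L ÷ 1000 = 18.196 g
L-arginine: 1.02 g/L × 0.598 L = 0.610 g
sodium sulfate: 37 mmol/L × 142.04 g/mol × 0.598 L ÷ 1000 = 3.143 g
maltose monohydrate: 23.8 mmol/L × 360.31 g/mol × 0.598 L ÷ 1000 = 5.128 g
ammonium nitrate: 1.59 g/L × 0.598 L = 0.951 g

L-glutamine 1.029 g; mannitol 18.196 g; L-arginine 0.610 g; sodium sulfate 3.143 g; maltose monohydrate 5.128 g; ammonium nitrate 0.951 g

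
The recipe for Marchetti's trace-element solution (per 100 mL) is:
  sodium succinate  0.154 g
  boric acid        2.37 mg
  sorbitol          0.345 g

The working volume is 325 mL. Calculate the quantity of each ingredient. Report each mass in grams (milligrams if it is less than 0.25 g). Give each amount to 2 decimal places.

Ratio of target to recipe volume: 325 / 100 = 3.25.
sodium succinate: 0.154 g × (325 mL / 100 mL) = 0.50 g
boric acid: 2.37 mg × (325 mL / 100 mL) = 7.70 mg
sorbitol: 0.345 g × (325 mL / 100 mL) = 1.12 g

sodium succinate 0.50 g; boric acid 7.70 mg; sorbitol 1.12 g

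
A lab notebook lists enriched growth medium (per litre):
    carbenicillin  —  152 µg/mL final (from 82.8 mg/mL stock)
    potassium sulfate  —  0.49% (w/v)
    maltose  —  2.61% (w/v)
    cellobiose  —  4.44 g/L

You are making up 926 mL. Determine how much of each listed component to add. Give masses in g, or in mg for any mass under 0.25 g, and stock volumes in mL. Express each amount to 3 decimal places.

carbenicillin 1.700 mL; potassium sulfate 4.537 g; maltose 24.169 g; cellobiose 4.111 g

Working volume: 926 mL = 0.926 L.
carbenicillin: C1V1 = C2V2 → 152 µg/mL × 926 mL ÷ 82800 µg/mL = 1.700 mL
potassium sulfate: 0.49% w/v = 4.9 g/L → 4.9 × 0.926 L = 4.537 g
maltose: 2.61% w/v = 26.1 g/L → 26.1 × 0.926 L = 24.169 g
cellobiose: 4.44 g/L × 0.926 L = 4.111 g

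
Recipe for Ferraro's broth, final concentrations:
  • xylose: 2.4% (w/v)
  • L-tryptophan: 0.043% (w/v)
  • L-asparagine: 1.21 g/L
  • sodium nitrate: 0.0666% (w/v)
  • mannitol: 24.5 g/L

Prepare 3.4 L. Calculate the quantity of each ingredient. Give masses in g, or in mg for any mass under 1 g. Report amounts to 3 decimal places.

Scale factor relative to 1 L: 3.4.
xylose: 2.4% w/v = 24 g/L → 24 × 3.4 L = 81.600 g
L-tryptophan: 0.043% w/v = 0.43 g/L → 0.43 × 3.4 L = 1.462 g
L-asparagine: 1.21 g/L × 3.4 L = 4.114 g
sodium nitrate: 0.0666% w/v = 0.666 g/L → 0.666 × 3.4 L = 2.264 g
mannitol: 24.5 g/L × 3.4 L = 83.300 g

xylose 81.600 g; L-tryptophan 1.462 g; L-asparagine 4.114 g; sodium nitrate 2.264 g; mannitol 83.300 g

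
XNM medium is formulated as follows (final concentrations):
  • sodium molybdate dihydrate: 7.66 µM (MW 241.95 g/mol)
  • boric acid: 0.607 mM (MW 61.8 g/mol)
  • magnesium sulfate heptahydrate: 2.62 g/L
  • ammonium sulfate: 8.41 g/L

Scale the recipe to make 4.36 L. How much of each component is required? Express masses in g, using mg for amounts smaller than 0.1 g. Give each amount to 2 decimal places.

sodium molybdate dihydrate 8.08 mg; boric acid 0.16 g; magnesium sulfate heptahydrate 11.42 g; ammonium sulfate 36.67 g

Working volume: 4.36 L.
sodium molybdate dihydrate: 7.66 µmol/L × 241.95 g/mol × 4.36 L ÷ 1000 = 8.08 mg
boric acid: 0.607 mmol/L × 61.8 g/mol × 4.36 L ÷ 1000 = 0.16 g
magnesium sulfate heptahydrate: 2.62 g/L × 4.36 L = 11.42 g
ammonium sulfate: 8.41 g/L × 4.36 L = 36.67 g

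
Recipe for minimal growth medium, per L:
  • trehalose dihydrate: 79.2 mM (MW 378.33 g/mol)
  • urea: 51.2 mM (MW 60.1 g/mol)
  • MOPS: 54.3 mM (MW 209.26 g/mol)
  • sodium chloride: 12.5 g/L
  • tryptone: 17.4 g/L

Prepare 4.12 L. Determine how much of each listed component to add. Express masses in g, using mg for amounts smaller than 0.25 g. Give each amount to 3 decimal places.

Scale factor relative to 1 L: 4.12.
trehalose dihydrate: 79.2 mmol/L × 378.33 g/mol × 4.12 L ÷ 1000 = 123.451 g
urea: 51.2 mmol/L × 60.1 g/mol × 4.12 L ÷ 1000 = 12.678 g
MOPS: 54.3 mmol/L × 209.26 g/mol × 4.12 L ÷ 1000 = 46.815 g
sodium chloride: 12.5 g/L × 4.12 L = 51.500 g
tryptone: 17.4 g/L × 4.12 L = 71.688 g

trehalose dihydrate 123.451 g; urea 12.678 g; MOPS 46.815 g; sodium chloride 51.500 g; tryptone 71.688 g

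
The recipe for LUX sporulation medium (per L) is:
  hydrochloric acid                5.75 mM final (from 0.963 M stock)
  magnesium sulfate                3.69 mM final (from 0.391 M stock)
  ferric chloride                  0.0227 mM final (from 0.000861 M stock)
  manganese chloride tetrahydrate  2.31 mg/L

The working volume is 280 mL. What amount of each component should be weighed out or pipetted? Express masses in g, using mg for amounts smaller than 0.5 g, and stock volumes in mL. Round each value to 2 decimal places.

hydrochloric acid 1.67 mL; magnesium sulfate 2.64 mL; ferric chloride 7.38 mL; manganese chloride tetrahydrate 0.65 mg

Scale factor relative to 1 L: 0.28.
hydrochloric acid: dilute stock: 5.75 mM × 280 mL ÷ 963 mM = 1.67 mL
magnesium sulfate: C1V1 = C2V2 → 3.69 mM × 280 mL ÷ 391 mM = 2.64 mL
ferric chloride: dilute stock: 0.0227 mM × 280 mL ÷ 0.861 mM = 7.38 mL
manganese chloride tetrahydrate: 2.31 mg/L × 0.28 L = 0.65 mg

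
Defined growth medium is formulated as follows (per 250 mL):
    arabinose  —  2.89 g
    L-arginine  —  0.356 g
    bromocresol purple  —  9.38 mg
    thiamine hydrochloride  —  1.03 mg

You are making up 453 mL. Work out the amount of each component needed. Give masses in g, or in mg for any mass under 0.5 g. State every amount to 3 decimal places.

Scale factor = 453 mL / 250 mL = 1.812.
arabinose: 2.89 g × (453 mL / 250 mL) = 5.237 g
L-arginine: 0.356 g × (453 mL / 250 mL) = 0.645 g
bromocresol purple: 9.38 mg × (453 mL / 250 mL) = 16.997 mg
thiamine hydrochloride: 1.03 mg × (453 mL / 250 mL) = 1.866 mg

arabinose 5.237 g; L-arginine 0.645 g; bromocresol purple 16.997 mg; thiamine hydrochloride 1.866 mg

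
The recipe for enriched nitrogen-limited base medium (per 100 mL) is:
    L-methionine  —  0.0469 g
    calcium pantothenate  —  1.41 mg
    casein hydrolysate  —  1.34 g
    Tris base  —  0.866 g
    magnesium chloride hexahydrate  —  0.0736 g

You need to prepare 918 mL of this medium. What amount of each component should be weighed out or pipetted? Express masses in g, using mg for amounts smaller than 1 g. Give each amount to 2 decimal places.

L-methionine 430.54 mg; calcium pantothenate 12.94 mg; casein hydrolysate 12.30 g; Tris base 7.95 g; magnesium chloride hexahydrate 675.65 mg

Ratio of target to recipe volume: 918 / 100 = 9.18.
L-methionine: 0.0469 g × (918 mL / 100 mL) = 0.430542 g = 430.54 mg
calcium pantothenate: 1.41 mg × (918 mL / 100 mL) = 12.94 mg
casein hydrolysate: 1.34 g × (918 mL / 100 mL) = 12.30 g
Tris base: 0.866 g × (918 mL / 100 mL) = 7.95 g
magnesium chloride hexahydrate: 0.0736 g × (918 mL / 100 mL) = 0.675648 g = 675.65 mg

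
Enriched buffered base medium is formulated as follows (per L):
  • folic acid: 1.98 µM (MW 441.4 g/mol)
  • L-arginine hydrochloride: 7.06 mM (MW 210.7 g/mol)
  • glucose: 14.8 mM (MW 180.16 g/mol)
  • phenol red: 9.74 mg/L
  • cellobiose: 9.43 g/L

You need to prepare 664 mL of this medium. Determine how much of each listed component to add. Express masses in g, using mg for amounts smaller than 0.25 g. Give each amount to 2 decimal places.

Working volume: 664 mL = 0.664 L.
folic acid: 1.98 µmol/L × 441.4 g/mol × 0.664 L ÷ 1000 = 0.58 mg
L-arginine hydrochloride: 7.06 mmol/L × 210.7 g/mol × 0.664 L ÷ 1000 = 0.99 g
glucose: 14.8 mmol/L × 180.16 g/mol × 0.664 L ÷ 1000 = 1.77 g
phenol red: 9.74 mg/L × 0.664 L = 6.47 mg
cellobiose: 9.43 g/L × 0.664 L = 6.26 g

folic acid 0.58 mg; L-arginine hydrochloride 0.99 g; glucose 1.77 g; phenol red 6.47 mg; cellobiose 6.26 g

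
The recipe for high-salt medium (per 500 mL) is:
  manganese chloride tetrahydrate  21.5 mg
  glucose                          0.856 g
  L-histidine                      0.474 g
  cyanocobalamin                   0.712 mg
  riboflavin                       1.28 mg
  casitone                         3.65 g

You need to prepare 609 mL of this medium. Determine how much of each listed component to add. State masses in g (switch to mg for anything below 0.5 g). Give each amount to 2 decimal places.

Scale factor = 609 mL / 500 mL = 1.218.
manganese chloride tetrahydrate: 21.5 mg × (609 mL / 500 mL) = 26.19 mg
glucose: 0.856 g × (609 mL / 500 mL) = 1.04 g
L-histidine: 0.474 g × (609 mL / 500 mL) = 0.58 g
cyanocobalamin: 0.712 mg × (609 mL / 500 mL) = 0.87 mg
riboflavin: 1.28 mg × (609 mL / 500 mL) = 1.56 mg
casitone: 3.65 g × (609 mL / 500 mL) = 4.45 g

manganese chloride tetrahydrate 26.19 mg; glucose 1.04 g; L-histidine 0.58 g; cyanocobalamin 0.87 mg; riboflavin 1.56 mg; casitone 4.45 g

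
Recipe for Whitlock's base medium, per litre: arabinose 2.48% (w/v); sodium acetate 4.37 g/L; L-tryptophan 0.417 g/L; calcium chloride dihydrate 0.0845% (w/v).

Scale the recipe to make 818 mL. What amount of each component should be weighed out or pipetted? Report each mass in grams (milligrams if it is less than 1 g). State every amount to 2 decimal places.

Target volume = 818 mL = 0.818 L.
arabinose: 2.48% w/v = 24.8 g/L → 24.8 × 0.818 L = 20.29 g
sodium acetate: 4.37 g/L × 0.818 L = 3.57 g
L-tryptophan: 0.417 g/L × 0.818 L = 0.341106 g = 341.11 mg
calcium chloride dihydrate: 0.0845 g per 100 mL × 818 mL ÷ 100 = 0.69121 g = 691.21 mg

arabinose 20.29 g; sodium acetate 3.57 g; L-tryptophan 341.11 mg; calcium chloride dihydrate 691.21 mg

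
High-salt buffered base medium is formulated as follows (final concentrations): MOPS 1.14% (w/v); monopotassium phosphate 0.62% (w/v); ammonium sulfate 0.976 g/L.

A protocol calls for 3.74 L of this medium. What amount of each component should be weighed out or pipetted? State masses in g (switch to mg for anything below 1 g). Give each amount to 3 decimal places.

MOPS 42.636 g; monopotassium phosphate 23.188 g; ammonium sulfate 3.650 g

Working volume: 3.74 L.
MOPS: 1.14% w/v = 11.4 g/L → 11.4 × 3.74 L = 42.636 g
monopotassium phosphate: 0.62% w/v = 6.2 g/L → 6.2 × 3.74 L = 23.188 g
ammonium sulfate: 0.976 g/L × 3.74 L = 3.650 g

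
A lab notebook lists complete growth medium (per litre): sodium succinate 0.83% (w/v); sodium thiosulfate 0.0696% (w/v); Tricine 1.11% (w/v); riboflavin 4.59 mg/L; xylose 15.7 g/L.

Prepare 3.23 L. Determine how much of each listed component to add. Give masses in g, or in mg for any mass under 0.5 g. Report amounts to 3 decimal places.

Working volume: 3.23 L.
sodium succinate: 0.83 g per 100 mL × 3230 mL ÷ 100 = 26.809 g
sodium thiosulfate: 0.0696% w/v = 0.696 g/L → 0.696 × 3.23 L = 2.248 g
Tricine: 1.11% w/v = 11.1 g/L → 11.1 × 3.23 L = 35.853 g
riboflavin: 4.59 mg/L × 3.23 L = 14.826 mg
xylose: 15.7 g/L × 3.23 L = 50.711 g

sodium succinate 26.809 g; sodium thiosulfate 2.248 g; Tricine 35.853 g; riboflavin 14.826 mg; xylose 50.711 g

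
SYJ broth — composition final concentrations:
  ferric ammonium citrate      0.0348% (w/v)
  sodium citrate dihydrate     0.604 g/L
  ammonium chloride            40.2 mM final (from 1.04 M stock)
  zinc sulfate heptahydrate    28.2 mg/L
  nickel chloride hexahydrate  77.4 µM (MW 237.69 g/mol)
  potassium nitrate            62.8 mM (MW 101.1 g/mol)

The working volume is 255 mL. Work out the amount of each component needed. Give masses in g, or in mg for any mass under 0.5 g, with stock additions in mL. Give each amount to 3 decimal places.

ferric ammonium citrate 88.740 mg; sodium citrate dihydrate 154.020 mg; ammonium chloride 9.857 mL; zinc sulfate heptahydrate 7.191 mg; nickel chloride hexahydrate 4.691 mg; potassium nitrate 1.619 g

Scale factor relative to 1 L: 0.255.
ferric ammonium citrate: 0.0348% w/v = 0.348 g/L → 0.348 × 0.255 L = 0.08874 g = 88.740 mg
sodium citrate dihydrate: 0.604 g/L × 0.255 L = 0.15402 g = 154.020 mg
ammonium chloride: V = C2·V2/C1 = 40.2 mM × 255 mL ÷ 1040 mM = 9.857 mL
zinc sulfate heptahydrate: 28.2 mg/L × 0.255 L = 7.191 mg
nickel chloride hexahydrate: 77.4 µmol/L × 237.69 g/mol × 0.255 L ÷ 1000 = 4.691 mg
potassium nitrate: 62.8 mmol/L × 101.1 g/mol × 0.255 L ÷ 1000 = 1.619 g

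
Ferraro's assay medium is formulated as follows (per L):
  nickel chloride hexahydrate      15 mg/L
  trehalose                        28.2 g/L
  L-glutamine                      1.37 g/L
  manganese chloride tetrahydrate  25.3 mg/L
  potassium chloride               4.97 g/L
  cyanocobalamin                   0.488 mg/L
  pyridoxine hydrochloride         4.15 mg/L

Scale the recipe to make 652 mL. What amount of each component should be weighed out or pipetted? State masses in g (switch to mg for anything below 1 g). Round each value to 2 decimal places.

nickel chloride hexahydrate 9.78 mg; trehalose 18.39 g; L-glutamine 893.24 mg; manganese chloride tetrahydrate 16.50 mg; potassium chloride 3.24 g; cyanocobalamin 0.32 mg; pyridoxine hydrochloride 2.71 mg

Target volume = 652 mL = 0.652 L.
nickel chloride hexahydrate: 15 mg/L × 0.652 L = 9.78 mg
trehalose: 28.2 g/L × 0.652 L = 18.39 g
L-glutamine: 1.37 g/L × 0.652 L = 0.89324 g = 893.24 mg
manganese chloride tetrahydrate: 25.3 mg/L × 0.652 L = 16.50 mg
potassium chloride: 4.97 g/L × 0.652 L = 3.24 g
cyanocobalamin: 0.488 mg/L × 0.652 L = 0.32 mg
pyridoxine hydrochloride: 4.15 mg/L × 0.652 L = 2.71 mg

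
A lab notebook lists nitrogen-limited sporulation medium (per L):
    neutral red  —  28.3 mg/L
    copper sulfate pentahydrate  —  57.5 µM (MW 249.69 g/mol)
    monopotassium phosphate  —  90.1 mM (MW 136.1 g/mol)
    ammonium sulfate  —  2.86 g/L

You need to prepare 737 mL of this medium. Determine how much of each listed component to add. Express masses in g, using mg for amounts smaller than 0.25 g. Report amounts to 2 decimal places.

Working volume: 737 mL = 0.737 L.
neutral red: 28.3 mg/L × 0.737 L = 20.86 mg
copper sulfate pentahydrate: 57.5 µmol/L × 249.69 g/mol × 0.737 L ÷ 1000 = 10.58 mg
monopotassium phosphate: 90.1 mmol/L × 136.1 g/mol × 0.737 L ÷ 1000 = 9.04 g
ammonium sulfate: 2.86 g/L × 0.737 L = 2.11 g

neutral red 20.86 mg; copper sulfate pentahydrate 10.58 mg; monopotassium phosphate 9.04 g; ammonium sulfate 2.11 g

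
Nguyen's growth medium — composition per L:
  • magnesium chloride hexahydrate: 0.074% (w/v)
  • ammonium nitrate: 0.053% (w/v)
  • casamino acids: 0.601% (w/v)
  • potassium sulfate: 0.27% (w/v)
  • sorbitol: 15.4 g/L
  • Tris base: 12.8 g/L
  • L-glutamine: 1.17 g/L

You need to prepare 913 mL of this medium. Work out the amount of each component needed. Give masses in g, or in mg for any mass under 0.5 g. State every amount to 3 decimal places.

magnesium chloride hexahydrate 0.676 g; ammonium nitrate 483.890 mg; casamino acids 5.487 g; potassium sulfate 2.465 g; sorbitol 14.060 g; Tris base 11.686 g; L-glutamine 1.068 g

Working volume: 913 mL = 0.913 L.
magnesium chloride hexahydrate: 0.074 g per 100 mL × 913 mL ÷ 100 = 0.676 g
ammonium nitrate: 0.053% w/v = 0.53 g/L → 0.53 × 0.913 L = 0.48389 g = 483.890 mg
casamino acids: 0.601% w/v = 6.01 g/L → 6.01 × 0.913 L = 5.487 g
potassium sulfate: 0.27% w/v = 2.7 g/L → 2.7 × 0.913 L = 2.465 g
sorbitol: 15.4 g/L × 0.913 L = 14.060 g
Tris base: 12.8 g/L × 0.913 L = 11.686 g
L-glutamine: 1.17 g/L × 0.913 L = 1.068 g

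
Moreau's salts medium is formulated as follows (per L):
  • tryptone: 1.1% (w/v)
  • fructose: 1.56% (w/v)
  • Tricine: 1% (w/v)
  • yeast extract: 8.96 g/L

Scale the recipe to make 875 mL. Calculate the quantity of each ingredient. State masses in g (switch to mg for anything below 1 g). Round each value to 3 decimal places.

Scale factor relative to 1 L: 0.875.
tryptone: 1.1% w/v = 11 g/L → 11 × 0.875 L = 9.625 g
fructose: 1.56 g per 100 mL × 875 mL ÷ 100 = 13.650 g
Tricine: 1 g per 100 mL × 875 mL ÷ 100 = 8.750 g
yeast extract: 8.96 g/L × 0.875 L = 7.840 g

tryptone 9.625 g; fructose 13.650 g; Tricine 8.750 g; yeast extract 7.840 g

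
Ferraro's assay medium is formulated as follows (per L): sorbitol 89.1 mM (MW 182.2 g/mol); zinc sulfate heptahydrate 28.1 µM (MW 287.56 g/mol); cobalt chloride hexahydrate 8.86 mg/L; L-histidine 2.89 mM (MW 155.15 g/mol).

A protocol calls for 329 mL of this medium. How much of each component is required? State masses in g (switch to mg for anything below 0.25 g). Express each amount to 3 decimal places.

Scale factor relative to 1 L: 0.329.
sorbitol: 89.1 mmol/L × 182.2 g/mol × 0.329 L ÷ 1000 = 5.341 g
zinc sulfate heptahydrate: 28.1 µmol/L × 287.56 g/mol × 0.329 L ÷ 1000 = 2.658 mg
cobalt chloride hexahydrate: 8.86 mg/L × 0.329 L = 2.915 mg
L-histidine: 2.89 mmol/L × 155.15 mg/mmol × 0.329 L = 147.518 mg

sorbitol 5.341 g; zinc sulfate heptahydrate 2.658 mg; cobalt chloride hexahydrate 2.915 mg; L-histidine 147.518 mg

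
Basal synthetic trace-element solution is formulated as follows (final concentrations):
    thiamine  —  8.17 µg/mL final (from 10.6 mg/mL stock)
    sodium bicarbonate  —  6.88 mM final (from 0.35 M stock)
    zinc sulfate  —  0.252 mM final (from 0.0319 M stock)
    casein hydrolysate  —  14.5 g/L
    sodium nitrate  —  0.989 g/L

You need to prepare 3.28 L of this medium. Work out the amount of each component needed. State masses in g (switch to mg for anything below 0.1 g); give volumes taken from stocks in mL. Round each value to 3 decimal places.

thiamine 2.528 mL; sodium bicarbonate 64.475 mL; zinc sulfate 25.911 mL; casein hydrolysate 47.560 g; sodium nitrate 3.244 g

Scale factor relative to 1 L: 3.28.
thiamine: dilute stock: 8.17 µg/mL × 3280 mL ÷ 10600 µg/mL = 2.528 mL
sodium bicarbonate: V = C2·V2/C1 = 6.88 mM × 3280 mL ÷ 350 mM = 64.475 mL
zinc sulfate: C1V1 = C2V2 → 0.252 mM × 3280 mL ÷ 31.9 mM = 25.911 mL
casein hydrolysate: 14.5 g/L × 3.28 L = 47.560 g
sodium nitrate: 0.989 g/L × 3.28 L = 3.244 g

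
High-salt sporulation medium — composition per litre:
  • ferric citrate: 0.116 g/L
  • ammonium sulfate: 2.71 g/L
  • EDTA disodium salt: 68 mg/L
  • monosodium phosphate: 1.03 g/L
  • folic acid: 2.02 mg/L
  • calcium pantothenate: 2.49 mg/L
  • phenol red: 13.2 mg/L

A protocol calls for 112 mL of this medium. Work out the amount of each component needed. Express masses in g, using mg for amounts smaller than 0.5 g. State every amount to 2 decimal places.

Working volume: 112 mL = 0.112 L.
ferric citrate: 0.116 g/L × 0.112 L = 0.012992 g = 12.99 mg
ammonium sulfate: 2.71 g/L × 0.112 L = 0.30352 g = 303.52 mg
EDTA disodium salt: 68 mg/L × 0.112 L = 7.62 mg
monosodium phosphate: 1.03 g/L × 0.112 L = 0.11536 g = 115.36 mg
folic acid: 2.02 mg/L × 0.112 L = 0.23 mg
calcium pantothenate: 2.49 mg/L × 0.112 L = 0.28 mg
phenol red: 13.2 mg/L × 0.112 L = 1.48 mg

ferric citrate 12.99 mg; ammonium sulfate 303.52 mg; EDTA disodium salt 7.62 mg; monosodium phosphate 115.36 mg; folic acid 0.23 mg; calcium pantothenate 0.28 mg; phenol red 1.48 mg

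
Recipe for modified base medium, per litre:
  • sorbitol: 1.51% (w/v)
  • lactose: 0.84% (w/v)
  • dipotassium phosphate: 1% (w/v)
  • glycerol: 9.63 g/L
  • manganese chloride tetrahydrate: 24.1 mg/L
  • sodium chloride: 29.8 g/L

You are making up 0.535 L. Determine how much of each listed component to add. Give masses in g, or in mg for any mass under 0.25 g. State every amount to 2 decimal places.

Working volume: 0.535 L.
sorbitol: 1.51 g per 100 mL × 535 mL ÷ 100 = 8.08 g
lactose: 0.84% w/v = 8.4 g/L → 8.4 × 0.535 L = 4.49 g
dipotassium phosphate: 1 g per 100 mL × 535 mL ÷ 100 = 5.35 g
glycerol: 9.63 g/L × 0.535 L = 5.15 g
manganese chloride tetrahydrate: 24.1 mg/L × 0.535 L = 12.89 mg
sodium chloride: 29.8 g/L × 0.535 L = 15.94 g

sorbitol 8.08 g; lactose 4.49 g; dipotassium phosphate 5.35 g; glycerol 5.15 g; manganese chloride tetrahydrate 12.89 mg; sodium chloride 15.94 g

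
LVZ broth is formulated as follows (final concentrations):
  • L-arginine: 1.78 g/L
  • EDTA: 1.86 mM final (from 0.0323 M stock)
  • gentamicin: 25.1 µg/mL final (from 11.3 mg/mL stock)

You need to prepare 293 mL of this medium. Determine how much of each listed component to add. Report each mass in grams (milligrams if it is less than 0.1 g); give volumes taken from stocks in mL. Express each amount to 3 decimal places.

L-arginine 0.522 g; EDTA 16.872 mL; gentamicin 0.651 mL

Target volume = 293 mL = 0.293 L.
L-arginine: 1.78 g/L × 0.293 L = 0.522 g
EDTA: C1V1 = C2V2 → 1.86 mM × 293 mL ÷ 32.3 mM = 16.872 mL
gentamicin: dilute stock: 25.1 µg/mL × 293 mL ÷ 11300 µg/mL = 0.651 mL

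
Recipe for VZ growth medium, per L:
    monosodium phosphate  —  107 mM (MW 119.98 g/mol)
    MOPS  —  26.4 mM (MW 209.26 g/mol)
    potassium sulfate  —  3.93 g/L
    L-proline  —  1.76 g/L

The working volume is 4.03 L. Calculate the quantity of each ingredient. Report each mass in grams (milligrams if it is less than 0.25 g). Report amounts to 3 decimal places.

monosodium phosphate 51.737 g; MOPS 22.264 g; potassium sulfate 15.838 g; L-proline 7.093 g

Working volume: 4.03 L.
monosodium phosphate: 107 mmol/L × 119.98 g/mol × 4.03 L ÷ 1000 = 51.737 g
MOPS: 26.4 mmol/L × 209.26 g/mol × 4.03 L ÷ 1000 = 22.264 g
potassium sulfate: 3.93 g/L × 4.03 L = 15.838 g
L-proline: 1.76 g/L × 4.03 L = 7.093 g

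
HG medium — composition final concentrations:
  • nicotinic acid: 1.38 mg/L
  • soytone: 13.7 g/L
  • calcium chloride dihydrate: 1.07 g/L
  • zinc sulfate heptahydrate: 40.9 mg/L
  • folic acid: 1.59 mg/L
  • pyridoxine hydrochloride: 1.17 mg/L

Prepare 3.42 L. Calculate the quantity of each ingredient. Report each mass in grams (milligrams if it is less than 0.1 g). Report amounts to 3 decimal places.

Scale factor relative to 1 L: 3.42.
nicotinic acid: 1.38 mg/L × 3.42 L = 4.720 mg
soytone: 13.7 g/L × 3.42 L = 46.854 g
calcium chloride dihydrate: 1.07 g/L × 3.42 L = 3.659 g
zinc sulfate heptahydrate: 40.9 mg/L × 3.42 L = 139.878 mg = 0.140 g
folic acid: 1.59 mg/L × 3.42 L = 5.438 mg
pyridoxine hydrochloride: 1.17 mg/L × 3.42 L = 4.001 mg

nicotinic acid 4.720 mg; soytone 46.854 g; calcium chloride dihydrate 3.659 g; zinc sulfate heptahydrate 0.140 g; folic acid 5.438 mg; pyridoxine hydrochloride 4.001 mg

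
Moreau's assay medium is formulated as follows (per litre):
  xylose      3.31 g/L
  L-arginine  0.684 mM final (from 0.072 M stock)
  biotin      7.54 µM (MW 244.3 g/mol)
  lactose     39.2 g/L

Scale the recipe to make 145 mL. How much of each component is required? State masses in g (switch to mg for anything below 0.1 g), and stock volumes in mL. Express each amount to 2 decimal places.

Working volume: 145 mL = 0.145 L.
xylose: 3.31 g/L × 0.145 L = 0.48 g
L-arginine: dilute stock: 0.684 mM × 145 mL ÷ 72 mM = 1.38 mL
biotin: 7.54 µmol/L × 244.3 g/mol × 0.145 L ÷ 1000 = 0.27 mg
lactose: 39.2 g/L × 0.145 L = 5.68 g

xylose 0.48 g; L-arginine 1.38 mL; biotin 0.27 mg; lactose 5.68 g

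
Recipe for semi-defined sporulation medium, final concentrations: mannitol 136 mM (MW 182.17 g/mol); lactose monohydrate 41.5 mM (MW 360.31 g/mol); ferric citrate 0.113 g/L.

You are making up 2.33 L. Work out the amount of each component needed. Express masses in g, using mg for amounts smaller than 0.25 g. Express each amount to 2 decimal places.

mannitol 57.73 g; lactose monohydrate 34.84 g; ferric citrate 0.26 g

Working volume: 2.33 L.
mannitol: 136 mmol/L × 182.17 g/mol × 2.33 L ÷ 1000 = 57.73 g
lactose monohydrate: 41.5 mmol/L × 360.31 g/mol × 2.33 L ÷ 1000 = 34.84 g
ferric citrate: 0.113 g/L × 2.33 L = 0.26 g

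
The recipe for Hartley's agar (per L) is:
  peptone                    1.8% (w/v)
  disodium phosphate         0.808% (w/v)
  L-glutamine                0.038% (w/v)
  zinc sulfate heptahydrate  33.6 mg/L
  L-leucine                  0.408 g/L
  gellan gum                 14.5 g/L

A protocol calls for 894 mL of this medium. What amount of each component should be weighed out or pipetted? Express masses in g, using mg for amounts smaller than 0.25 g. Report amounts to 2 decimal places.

Working volume: 894 mL = 0.894 L.
peptone: 1.8 g per 100 mL × 894 mL ÷ 100 = 16.09 g
disodium phosphate: 0.808 g per 100 mL × 894 mL ÷ 100 = 7.22 g
L-glutamine: 0.038% w/v = 0.38 g/L → 0.38 × 0.894 L = 0.34 g
zinc sulfate heptahydrate: 33.6 mg/L × 0.894 L = 30.04 mg
L-leucine: 0.408 g/L × 0.894 L = 0.36 g
gellan gum: 14.5 g/L × 0.894 L = 12.96 g

peptone 16.09 g; disodium phosphate 7.22 g; L-glutamine 0.34 g; zinc sulfate heptahydrate 30.04 mg; L-leucine 0.36 g; gellan gum 12.96 g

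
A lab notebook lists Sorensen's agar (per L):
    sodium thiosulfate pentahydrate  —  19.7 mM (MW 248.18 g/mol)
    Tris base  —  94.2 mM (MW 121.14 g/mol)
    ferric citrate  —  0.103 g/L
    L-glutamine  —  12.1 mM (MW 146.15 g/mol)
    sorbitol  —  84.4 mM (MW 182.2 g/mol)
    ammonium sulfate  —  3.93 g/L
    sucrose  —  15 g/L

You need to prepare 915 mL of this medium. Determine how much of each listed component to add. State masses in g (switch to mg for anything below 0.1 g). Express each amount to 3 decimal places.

sodium thiosulfate pentahydrate 4.474 g; Tris base 10.441 g; ferric citrate 94.245 mg; L-glutamine 1.618 g; sorbitol 14.071 g; ammonium sulfate 3.596 g; sucrose 13.725 g

Scale factor relative to 1 L: 0.915.
sodium thiosulfate pentahydrate: 19.7 mmol/L × 248.18 g/mol × 0.915 L ÷ 1000 = 4.474 g
Tris base: 94.2 mmol/L × 121.14 g/mol × 0.915 L ÷ 1000 = 10.441 g
ferric citrate: 0.103 g/L × 0.915 L = 0.094245 g = 94.245 mg
L-glutamine: 12.1 mmol/L × 146.15 g/mol × 0.915 L ÷ 1000 = 1.618 g
sorbitol: 84.4 mmol/L × 182.2 g/mol × 0.915 L ÷ 1000 = 14.071 g
ammonium sulfate: 3.93 g/L × 0.915 L = 3.596 g
sucrose: 15 g/L × 0.915 L = 13.725 g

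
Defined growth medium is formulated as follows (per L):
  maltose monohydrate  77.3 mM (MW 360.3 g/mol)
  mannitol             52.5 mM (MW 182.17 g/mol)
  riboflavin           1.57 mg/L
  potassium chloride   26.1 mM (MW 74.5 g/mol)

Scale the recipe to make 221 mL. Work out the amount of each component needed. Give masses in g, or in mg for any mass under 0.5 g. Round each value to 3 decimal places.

maltose monohydrate 6.155 g; mannitol 2.114 g; riboflavin 0.347 mg; potassium chloride 429.723 mg

Working volume: 221 mL = 0.221 L.
maltose monohydrate: 77.3 mmol/L × 360.3 g/mol × 0.221 L ÷ 1000 = 6.155 g
mannitol: 52.5 mmol/L × 182.17 g/mol × 0.221 L ÷ 1000 = 2.114 g
riboflavin: 1.57 mg/L × 0.221 L = 0.347 mg
potassium chloride: 26.1 mmol/L × 74.5 mg/mmol × 0.221 L = 429.723 mg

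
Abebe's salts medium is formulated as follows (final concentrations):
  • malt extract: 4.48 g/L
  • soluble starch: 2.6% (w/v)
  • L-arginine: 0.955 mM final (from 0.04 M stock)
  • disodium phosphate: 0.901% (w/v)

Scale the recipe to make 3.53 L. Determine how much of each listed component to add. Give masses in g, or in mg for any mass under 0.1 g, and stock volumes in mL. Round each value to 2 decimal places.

Working volume: 3.53 L.
malt extract: 4.48 g/L × 3.53 L = 15.81 g
soluble starch: 2.6% w/v = 26 g/L → 26 × 3.53 L = 91.78 g
L-arginine: C1V1 = C2V2 → 0.955 mM × 3530 mL ÷ 40 mM = 84.28 mL
disodium phosphate: 0.901 g per 100 mL × 3530 mL ÷ 100 = 31.81 g

malt extract 15.81 g; soluble starch 91.78 g; L-arginine 84.28 mL; disodium phosphate 31.81 g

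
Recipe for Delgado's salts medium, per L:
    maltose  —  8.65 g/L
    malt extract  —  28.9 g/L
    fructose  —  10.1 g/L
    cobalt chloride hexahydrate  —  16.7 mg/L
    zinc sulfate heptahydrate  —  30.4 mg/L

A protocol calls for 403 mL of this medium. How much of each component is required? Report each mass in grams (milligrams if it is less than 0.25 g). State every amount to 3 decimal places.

maltose 3.486 g; malt extract 11.647 g; fructose 4.070 g; cobalt chloride hexahydrate 6.730 mg; zinc sulfate heptahydrate 12.251 mg

Target volume = 403 mL = 0.403 L.
maltose: 8.65 g/L × 0.403 L = 3.486 g
malt extract: 28.9 g/L × 0.403 L = 11.647 g
fructose: 10.1 g/L × 0.403 L = 4.070 g
cobalt chloride hexahydrate: 16.7 mg/L × 0.403 L = 6.730 mg
zinc sulfate heptahydrate: 30.4 mg/L × 0.403 L = 12.251 mg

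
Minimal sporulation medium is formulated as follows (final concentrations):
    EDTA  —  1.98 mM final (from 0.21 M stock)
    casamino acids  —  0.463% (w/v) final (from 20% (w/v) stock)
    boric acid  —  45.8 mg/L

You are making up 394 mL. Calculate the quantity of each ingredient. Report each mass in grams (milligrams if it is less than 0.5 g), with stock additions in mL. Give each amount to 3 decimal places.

EDTA 3.715 mL; casamino acids 9.121 mL; boric acid 18.045 mg

Working volume: 394 mL = 0.394 L.
EDTA: C1V1 = C2V2 → 1.98 mM × 394 mL ÷ 210 mM = 3.715 mL
casamino acids: dilute stock: 0.463% ÷ 20% × 394 mL = 9.121 mL
boric acid: 45.8 mg/L × 0.394 L = 18.045 mg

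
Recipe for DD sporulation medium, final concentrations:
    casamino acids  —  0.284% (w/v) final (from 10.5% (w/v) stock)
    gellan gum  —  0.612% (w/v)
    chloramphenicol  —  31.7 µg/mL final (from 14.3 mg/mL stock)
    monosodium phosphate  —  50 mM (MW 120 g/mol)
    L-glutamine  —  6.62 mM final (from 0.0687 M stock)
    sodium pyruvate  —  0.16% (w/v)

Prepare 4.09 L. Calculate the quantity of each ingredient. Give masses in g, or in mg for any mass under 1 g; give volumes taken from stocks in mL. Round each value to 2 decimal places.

Working volume: 4.09 L.
casamino acids: C1V1 = C2V2 → 0.284% ÷ 10.5% × 4090 mL = 110.62 mL
gellan gum: 0.612% w/v = 6.12 g/L → 6.12 × 4.09 L = 25.03 g
chloramphenicol: V = C2·V2/C1 = 31.7 µg/mL × 4090 mL ÷ 14300 µg/mL = 9.07 mL
monosodium phosphate: 50 mmol/L × 120 g/mol × 4.09 L ÷ 1000 = 24.54 g
L-glutamine: C1V1 = C2V2 → 6.62 mM × 4090 mL ÷ 68.7 mM = 394.12 mL
sodium pyruvate: 0.16% w/v = 1.6 g/L → 1.6 × 4.09 L = 6.54 g

casamino acids 110.62 mL; gellan gum 25.03 g; chloramphenicol 9.07 mL; monosodium phosphate 24.54 g; L-glutamine 394.12 mL; sodium pyruvate 6.54 g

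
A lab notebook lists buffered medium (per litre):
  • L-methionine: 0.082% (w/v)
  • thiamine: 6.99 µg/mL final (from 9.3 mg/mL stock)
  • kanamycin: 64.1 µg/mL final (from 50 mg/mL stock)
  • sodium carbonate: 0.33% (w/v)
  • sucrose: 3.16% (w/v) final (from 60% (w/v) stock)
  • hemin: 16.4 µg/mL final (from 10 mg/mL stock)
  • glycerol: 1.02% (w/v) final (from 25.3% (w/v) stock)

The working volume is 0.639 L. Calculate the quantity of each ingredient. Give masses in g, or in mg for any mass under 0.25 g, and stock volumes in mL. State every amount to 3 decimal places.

Working volume: 0.639 L.
L-methionine: 0.082% w/v = 0.82 g/L → 0.82 × 0.639 L = 0.524 g
thiamine: C1V1 = C2V2 → 6.99 µg/mL × 639 mL ÷ 9300 µg/mL = 0.480 mL
kanamycin: V = C2·V2/C1 = 64.1 µg/mL × 639 mL ÷ 50000 µg/mL = 0.819 mL
sodium carbonate: 0.33 g per 100 mL × 639 mL ÷ 100 = 2.109 g
sucrose: dilute stock: 3.16% ÷ 60% × 639 mL = 33.654 mL
hemin: C1V1 = C2V2 → 16.4 µg/mL × 639 mL ÷ 10000 µg/mL = 1.048 mL
glycerol: V = C2·V2/C1 = 1.02% ÷ 25.3% × 639 mL = 25.762 mL

L-methionine 0.524 g; thiamine 0.480 mL; kanamycin 0.819 mL; sodium carbonate 2.109 g; sucrose 33.654 mL; hemin 1.048 mL; glycerol 25.762 mL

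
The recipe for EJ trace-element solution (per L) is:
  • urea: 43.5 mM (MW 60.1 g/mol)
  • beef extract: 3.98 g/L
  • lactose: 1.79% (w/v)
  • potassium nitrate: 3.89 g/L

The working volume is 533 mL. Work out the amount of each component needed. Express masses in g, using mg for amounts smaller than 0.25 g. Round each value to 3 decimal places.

urea 1.393 g; beef extract 2.121 g; lactose 9.541 g; potassium nitrate 2.073 g

Scale factor relative to 1 L: 0.533.
urea: 43.5 mmol/L × 60.1 g/mol × 0.533 L ÷ 1000 = 1.393 g
beef extract: 3.98 g/L × 0.533 L = 2.121 g
lactose: 1.79 g per 100 mL × 533 mL ÷ 100 = 9.541 g
potassium nitrate: 3.89 g/L × 0.533 L = 2.073 g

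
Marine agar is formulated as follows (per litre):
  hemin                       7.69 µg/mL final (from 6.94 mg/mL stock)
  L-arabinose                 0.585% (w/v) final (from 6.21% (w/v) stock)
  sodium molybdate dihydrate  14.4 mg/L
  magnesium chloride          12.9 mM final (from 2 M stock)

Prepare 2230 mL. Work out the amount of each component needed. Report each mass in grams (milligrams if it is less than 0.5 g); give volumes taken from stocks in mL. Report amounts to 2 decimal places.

Scale factor relative to 1 L: 2.23.
hemin: C1V1 = C2V2 → 7.69 µg/mL × 2230 mL ÷ 6940 µg/mL = 2.47 mL
L-arabinose: dilute stock: 0.585% ÷ 6.21% × 2230 mL = 210.07 mL
sodium molybdate dihydrate: 14.4 mg/L × 2.23 L = 32.11 mg
magnesium chloride: dilute stock: 12.9 mM × 2230 mL ÷ 2000 mM = 14.38 mL

hemin 2.47 mL; L-arabinose 210.07 mL; sodium molybdate dihydrate 32.11 mg; magnesium chloride 14.38 mL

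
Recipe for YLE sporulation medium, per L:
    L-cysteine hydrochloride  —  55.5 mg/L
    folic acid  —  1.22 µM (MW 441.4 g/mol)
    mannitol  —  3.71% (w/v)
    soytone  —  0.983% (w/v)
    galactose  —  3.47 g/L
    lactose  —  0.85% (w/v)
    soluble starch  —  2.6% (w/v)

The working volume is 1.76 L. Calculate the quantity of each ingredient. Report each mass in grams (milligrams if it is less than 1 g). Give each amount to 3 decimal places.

Working volume: 1.76 L.
L-cysteine hydrochloride: 55.5 mg/L × 1.76 L = 97.680 mg
folic acid: 1.22 µmol/L × 441.4 g/mol × 1.76 L ÷ 1000 = 0.948 mg
mannitol: 3.71% w/v = 37.1 g/L → 37.1 × 1.76 L = 65.296 g
soytone: 0.983% w/v = 9.83 g/L → 9.83 × 1.76 L = 17.301 g
galactose: 3.47 g/L × 1.76 L = 6.107 g
lactose: 0.85 g per 100 mL × 1760 mL ÷ 100 = 14.960 g
soluble starch: 2.6 g per 100 mL × 1760 mL ÷ 100 = 45.760 g

L-cysteine hydrochloride 97.680 mg; folic acid 0.948 mg; mannitol 65.296 g; soytone 17.301 g; galactose 6.107 g; lactose 14.960 g; soluble starch 45.760 g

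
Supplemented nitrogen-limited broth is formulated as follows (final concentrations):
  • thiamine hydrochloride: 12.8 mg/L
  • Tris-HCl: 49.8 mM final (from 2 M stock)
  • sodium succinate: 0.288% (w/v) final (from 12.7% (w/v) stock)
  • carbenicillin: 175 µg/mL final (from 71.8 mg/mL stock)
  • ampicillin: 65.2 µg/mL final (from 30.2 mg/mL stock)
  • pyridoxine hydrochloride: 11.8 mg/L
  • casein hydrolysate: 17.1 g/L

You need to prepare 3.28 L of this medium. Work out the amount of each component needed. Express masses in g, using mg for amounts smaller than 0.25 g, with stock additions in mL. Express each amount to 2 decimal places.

Scale factor relative to 1 L: 3.28.
thiamine hydrochloride: 12.8 mg/L × 3.28 L = 41.98 mg
Tris-HCl: V = C2·V2/C1 = 49.8 mM × 3280 mL ÷ 2000 mM = 81.67 mL
sodium succinate: C1V1 = C2V2 → 0.288% ÷ 12.7% × 3280 mL = 74.38 mL
carbenicillin: dilute stock: 175 µg/mL × 3280 mL ÷ 71800 µg/mL = 7.99 mL
ampicillin: dilute stock: 65.2 µg/mL × 3280 mL ÷ 30200 µg/mL = 7.08 mL
pyridoxine hydrochloride: 11.8 mg/L × 3.28 L = 38.70 mg
casein hydrolysate: 17.1 g/L × 3.28 L = 56.09 g

thiamine hydrochloride 41.98 mg; Tris-HCl 81.67 mL; sodium succinate 74.38 mL; carbenicillin 7.99 mL; ampicillin 7.08 mL; pyridoxine hydrochloride 38.70 mg; casein hydrolysate 56.09 g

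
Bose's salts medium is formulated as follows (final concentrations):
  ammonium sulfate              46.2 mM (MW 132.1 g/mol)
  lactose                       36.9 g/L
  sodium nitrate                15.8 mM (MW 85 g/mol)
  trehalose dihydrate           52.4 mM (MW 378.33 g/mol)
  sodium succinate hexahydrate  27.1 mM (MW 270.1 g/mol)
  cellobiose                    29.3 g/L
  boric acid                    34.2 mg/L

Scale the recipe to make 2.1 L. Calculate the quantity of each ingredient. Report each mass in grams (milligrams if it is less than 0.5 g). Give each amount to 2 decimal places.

Scale factor relative to 1 L: 2.1.
ammonium sulfate: 46.2 mmol/L × 132.1 g/mol × 2.1 L ÷ 1000 = 12.82 g
lactose: 36.9 g/L × 2.1 L = 77.49 g
sodium nitrate: 15.8 mmol/L × 85 g/mol × 2.1 L ÷ 1000 = 2.82 g
trehalose dihydrate: 52.4 mmol/L × 378.33 g/mol × 2.1 L ÷ 1000 = 41.63 g
sodium succinate hexahydrate: 27.1 mmol/L × 270.1 g/mol × 2.1 L ÷ 1000 = 15.37 g
cellobiose: 29.3 g/L × 2.1 L = 61.53 g
boric acid: 34.2 mg/L × 2.1 L = 71.82 mg

ammonium sulfate 12.82 g; lactose 77.49 g; sodium nitrate 2.82 g; trehalose dihydrate 41.63 g; sodium succinate hexahydrate 15.37 g; cellobiose 61.53 g; boric acid 71.82 mg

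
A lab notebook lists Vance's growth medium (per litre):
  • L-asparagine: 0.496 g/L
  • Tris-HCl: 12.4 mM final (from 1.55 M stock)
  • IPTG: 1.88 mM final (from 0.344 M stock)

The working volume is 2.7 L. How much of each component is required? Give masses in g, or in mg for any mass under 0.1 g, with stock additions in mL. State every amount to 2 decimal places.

L-asparagine 1.34 g; Tris-HCl 21.60 mL; IPTG 14.76 mL

Working volume: 2.7 L.
L-asparagine: 0.496 g/L × 2.7 L = 1.34 g
Tris-HCl: dilute stock: 12.4 mM × 2700 mL ÷ 1550 mM = 21.60 mL
IPTG: V = C2·V2/C1 = 1.88 mM × 2700 mL ÷ 344 mM = 14.76 mL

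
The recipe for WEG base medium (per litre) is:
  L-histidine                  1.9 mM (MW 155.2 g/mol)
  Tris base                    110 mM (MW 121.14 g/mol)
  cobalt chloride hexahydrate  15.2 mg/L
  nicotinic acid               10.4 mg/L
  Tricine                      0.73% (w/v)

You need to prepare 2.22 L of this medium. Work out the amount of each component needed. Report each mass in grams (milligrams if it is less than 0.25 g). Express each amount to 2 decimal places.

L-histidine 0.65 g; Tris base 29.58 g; cobalt chloride hexahydrate 33.74 mg; nicotinic acid 23.09 mg; Tricine 16.21 g

Scale factor relative to 1 L: 2.22.
L-histidine: 1.9 mmol/L × 155.2 g/mol × 2.22 L ÷ 1000 = 0.65 g
Tris base: 110 mmol/L × 121.14 g/mol × 2.22 L ÷ 1000 = 29.58 g
cobalt chloride hexahydrate: 15.2 mg/L × 2.22 L = 33.74 mg
nicotinic acid: 10.4 mg/L × 2.22 L = 23.09 mg
Tricine: 0.73% w/v = 7.3 g/L → 7.3 × 2.22 L = 16.21 g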